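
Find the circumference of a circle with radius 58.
Circumference = 2 * pi * r
Circumference = 2 * pi * 58
Circumference = 364.42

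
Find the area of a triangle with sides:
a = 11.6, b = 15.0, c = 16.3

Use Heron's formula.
s = (a+b+c)/2 = (11.6+15.0+16.3)/2 = 21.45
A = √(s(s-a)(s-b)(s-c)) = √(21.45·9.85·6.45·5.15)
A = √7018.28 = 83.78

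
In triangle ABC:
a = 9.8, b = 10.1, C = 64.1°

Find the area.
Using A = ½ab·sin(C):
A = ½·9.8·10.1·sin(64.1°) = ½·98.98·0.899558 = 44.52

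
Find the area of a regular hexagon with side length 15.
For a regular 6-gon with side length s = 15:
Apothem a = s / (2*tan(pi/6)) = 15 / (2*tan(pi/6)) ≈ 12.9904
Perimeter P = 6 * 15 = 90
Area = (1/2) * P * a = (1/2) * 90 * 12.9904 = 584.57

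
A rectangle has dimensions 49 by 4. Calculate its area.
Area = length * width
Area = 49 * 4
Area = 196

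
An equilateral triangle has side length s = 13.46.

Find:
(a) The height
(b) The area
(a) Height h = s·√3/2 = 13.46·√3/2 = 11.66
(b) Area = (√3/4)·s² = (√3/4)·13.46² = (√3/4)·181.172 = 78.45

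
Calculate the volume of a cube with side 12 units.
Volume = s³
Volume = 12³
Volume = 1728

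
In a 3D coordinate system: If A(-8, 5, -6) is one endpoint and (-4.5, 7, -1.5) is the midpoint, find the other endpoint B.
B = (2×(-4.5) - (-8), 2×7 - 5, 2×(-1.5) - (-6)) = (-1, 9, 3)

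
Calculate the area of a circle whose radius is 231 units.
Area = pi * r²
Area = pi * 231²
Area = pi * 53361
Area = 167638.53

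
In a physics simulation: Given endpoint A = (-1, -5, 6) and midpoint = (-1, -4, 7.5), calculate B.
B = (2×(-1) - (-1), 2×(-4) - (-5), 2×7.5 - 6) = (-1, -3, 9)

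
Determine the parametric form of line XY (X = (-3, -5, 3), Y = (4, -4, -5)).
Direction vector d = Y - X = (7, 1, -8)
x = -3 + 7t, y = -5 + t, z = 3 - 8t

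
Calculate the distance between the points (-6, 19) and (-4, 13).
Using the distance formula: d = sqrt((x₂-x₁)² + (y₂-y₁)²)
dx = (-4) - (-6) = 2
dy = 13 - 19 = -6
d = sqrt(2² + (-6)²) = sqrt(4 + 36) = sqrt(40) = 6.32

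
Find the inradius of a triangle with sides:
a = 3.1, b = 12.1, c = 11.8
s = (a+b+c)/2 = (3.1+12.1+11.8)/2 = 13.5
Area = √(s(s-a)(s-b)(s-c)) = √(13.5·10.4·1.4·1.7) = 18.2798
r = Area/s = 18.2798/13.5 = 1.354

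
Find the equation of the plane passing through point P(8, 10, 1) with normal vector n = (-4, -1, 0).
d = n·P = (-4)(8) + (-1)(10) + (0)(1) = -42
Plane: -4x - y = -42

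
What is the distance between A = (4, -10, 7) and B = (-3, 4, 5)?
d = √[(-7)² + (14)² + (-2)²] = √249 = 15.78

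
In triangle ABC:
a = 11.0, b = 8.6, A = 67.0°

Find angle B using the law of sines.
sin(B)/b = sin(A)/a
sin(B) = b·sin(A)/a = 8.6·sin(67.0°)/11.0 = 0.719667
B = arcsin(0.719667) = 46.03°  (b ≤ a, so B ≤ A and the acute solution is unique)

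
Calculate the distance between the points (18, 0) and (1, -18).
Using the distance formula: d = sqrt((x₂-x₁)² + (y₂-y₁)²)
dx = 1 - 18 = -17
dy = (-18) - 0 = -18
d = sqrt((-17)² + (-18)²) = sqrt(289 + 324) = sqrt(613) = 24.76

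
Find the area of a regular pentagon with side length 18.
For a regular 5-gon with side length s = 18:
Apothem a = s / (2*tan(pi/5)) = 18 / (2*tan(pi/5)) ≈ 12.3874
Perimeter P = 5 * 18 = 90
Area = (1/2) * P * a = (1/2) * 90 * 12.3874 = 557.43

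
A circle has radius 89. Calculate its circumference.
Circumference = 2 * pi * r
Circumference = 2 * pi * 89
Circumference = 559.20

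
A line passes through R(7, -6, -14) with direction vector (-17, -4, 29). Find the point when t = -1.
P(-1) = (7 + (-17)(-1), -6 + (-4)(-1), -14 + 29(-1)) = (24, -2, -43)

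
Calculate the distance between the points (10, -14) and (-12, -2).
Using the distance formula: d = sqrt((x₂-x₁)² + (y₂-y₁)²)
dx = (-12) - 10 = -22
dy = (-2) - (-14) = 12
d = sqrt((-22)² + 12²) = sqrt(484 + 144) = sqrt(628) = 25.06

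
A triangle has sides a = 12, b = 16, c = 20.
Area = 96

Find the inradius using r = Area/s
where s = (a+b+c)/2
s = (12+16+20)/2 = 24
r = Area/s = 96/24 = 4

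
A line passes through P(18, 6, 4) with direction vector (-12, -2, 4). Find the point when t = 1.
P(1) = (18 + (-12)(1), 6 + (-2)(1), 4 + 4(1)) = (6, 4, 8)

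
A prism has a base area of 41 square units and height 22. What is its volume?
Volume = base area * height
Volume = 41 * 22
Volume = 902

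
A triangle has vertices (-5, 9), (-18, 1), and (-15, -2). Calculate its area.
Using the coordinate formula: Area = (1/2)|x₁(y₂-y₃) + x₂(y₃-y₁) + x₃(y₁-y₂)|
Area = (1/2)|(-5)(1-(-2)) + (-18)((-2)-9) + (-15)(9-1)|
Area = (1/2)|(-5)*3 + (-18)*(-11) + (-15)*8|
Area = (1/2)|(-15) + 198 + (-120)|
Area = (1/2)*63 = 31.50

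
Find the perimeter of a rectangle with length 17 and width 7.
Perimeter = 2 * (length + width)
Perimeter = 2 * (17 + 7)
Perimeter = 2 * 24
Perimeter = 48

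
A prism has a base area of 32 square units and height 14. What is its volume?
Volume = base area * height
Volume = 32 * 14
Volume = 448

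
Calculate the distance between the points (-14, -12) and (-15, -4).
Using the distance formula: d = sqrt((x₂-x₁)² + (y₂-y₁)²)
dx = (-15) - (-14) = -1
dy = (-4) - (-12) = 8
d = sqrt((-1)² + 8²) = sqrt(1 + 64) = sqrt(65) = 8.06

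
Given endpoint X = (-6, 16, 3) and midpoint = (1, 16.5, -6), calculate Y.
Y = (2×1 - (-6), 2×16.5 - 16, 2×(-6) - 3) = (8, 17, -15)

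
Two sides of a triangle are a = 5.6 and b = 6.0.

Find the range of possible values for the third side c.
By the triangle inequality: |a - b| < c < a + b
|5.6 - 6.0| < c < 5.6 + 6.0
0.4 < c < 11.6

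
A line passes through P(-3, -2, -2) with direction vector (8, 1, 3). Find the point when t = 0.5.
P(0.5) = (-3 + 8(0.5), -2 + 1(0.5), -2 + 3(0.5)) = (1, -1.5, -0.5)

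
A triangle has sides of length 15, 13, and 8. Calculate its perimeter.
Perimeter = sum of all sides
Perimeter = 15 + 13 + 8
Perimeter = 36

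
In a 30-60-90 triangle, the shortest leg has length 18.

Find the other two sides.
Long leg = 18√3 = 31.18, Hypotenuse = 36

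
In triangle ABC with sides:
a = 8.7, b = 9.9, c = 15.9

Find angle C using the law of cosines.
cos(C) = (a² + b² - c²)/(2ab)
cos(C) = (8.7² + 9.9² - 15.9²)/(2·8.7·9.9) = -79.11/172.26 = -0.459248
C = arccos(-0.459248) = 117.3°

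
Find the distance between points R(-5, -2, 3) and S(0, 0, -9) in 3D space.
d = √[(5)² + (2)² + (-12)²] = √173 = 13.15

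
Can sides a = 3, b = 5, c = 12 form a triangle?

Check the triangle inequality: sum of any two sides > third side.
No: 3 + 5 = 8 is not > 12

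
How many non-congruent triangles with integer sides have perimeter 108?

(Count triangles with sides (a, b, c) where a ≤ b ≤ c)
With a ≤ b ≤ c and a + b + c = 108, the triangle inequality a + b > c gives c < 108/2, so c ≤ 53.
Iterate a from 1 to ⌊p/3⌋ = 36; for each a, b ranges from a to ⌊(p−a)/2⌋ with c = p − a − b, keeping only c ≥ b.
Triples: (2, 53, 53), (3, 52, 53), (4, 51, 53), …
Count = 243 triangles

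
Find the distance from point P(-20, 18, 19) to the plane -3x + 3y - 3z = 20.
d = |(-3)(-20) + 3(18) + (-3)(19) - (20)| / √((-3)² + 3² + (-3)²) = 37/√27 = 7.121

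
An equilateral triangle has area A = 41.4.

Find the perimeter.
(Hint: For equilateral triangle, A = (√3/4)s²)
A = (√3/4)s²  →  s² = 4A/√3 = 4·41.4/√3 = 95.6092
s = 9.778
Perimeter = 3s = 29.33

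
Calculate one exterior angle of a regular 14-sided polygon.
Exterior angle of a regular n-gon = 360/n
Exterior angle = 360/14
Exterior angle = 25.71 degrees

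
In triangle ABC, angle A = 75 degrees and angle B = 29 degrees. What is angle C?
Sum of angles in a triangle = 180 degrees
Third angle = 180 - 75 - 29
Third angle = 76 degrees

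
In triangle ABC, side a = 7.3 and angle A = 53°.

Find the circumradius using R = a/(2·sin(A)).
R = a/(2·sin(A)) = 7.3/(2·sin(53°))
R = 7.3/(2·0.798636) = 7.3/1.597271 = 4.57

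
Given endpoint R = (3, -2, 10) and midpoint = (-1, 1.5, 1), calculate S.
S = (2×(-1) - 3, 2×1.5 - (-2), 2×1 - 10) = (-5, 5, -8)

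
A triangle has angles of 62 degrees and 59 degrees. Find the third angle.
Sum of angles in a triangle = 180 degrees
Third angle = 180 - 62 - 59
Third angle = 59 degrees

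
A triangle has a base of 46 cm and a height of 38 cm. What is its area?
Area = (1/2) * base * height
Area = (1/2) * 46 * 38
Area = 874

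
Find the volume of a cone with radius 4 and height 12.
Volume = (1/3) * pi * r² * h
Volume = (1/3) * pi * 4² * 12
Volume = (1/3) * pi * 16 * 12
Volume = (1/3) * pi * 192
Volume = 201.06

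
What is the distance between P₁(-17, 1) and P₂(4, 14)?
Using the distance formula: d = sqrt((x₂-x₁)² + (y₂-y₁)²)
dx = 4 - (-17) = 21
dy = 14 - 1 = 13
d = sqrt(21² + 13²) = sqrt(441 + 169) = sqrt(610) = 24.70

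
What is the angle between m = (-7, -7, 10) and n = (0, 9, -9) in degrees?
m·n = -153, |m|² = 198, |n|² = 162
cos θ = -153/√32076 ≈ -0.8543
θ ≈ 148.7°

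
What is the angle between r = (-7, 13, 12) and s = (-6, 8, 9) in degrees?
r·s = 254, |r|² = 362, |s|² = 181
cos θ = 254/√65522 ≈ 0.9923
θ ≈ 7.118°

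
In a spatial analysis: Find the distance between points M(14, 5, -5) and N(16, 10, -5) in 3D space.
d = √[(2)² + (5)² + (0)²] = √29 = 5.385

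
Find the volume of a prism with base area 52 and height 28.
Volume = base area * height
Volume = 52 * 28
Volume = 1456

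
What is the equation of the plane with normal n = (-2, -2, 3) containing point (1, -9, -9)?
d = n·P = (-2)(1) + (-2)(-9) + (3)(-9) = -11
Plane: -2x - 2y + 3z = -11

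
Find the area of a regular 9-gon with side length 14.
For a regular 9-gon with side length s = 14:
Apothem a = s / (2*tan(pi/9)) = 14 / (2*tan(pi/9)) ≈ 19.23234
Perimeter P = 9 * 14 = 126
Area = (1/2) * P * a = (1/2) * 126 * 19.23234 = 1211.64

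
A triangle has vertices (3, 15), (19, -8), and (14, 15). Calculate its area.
Using the coordinate formula: Area = (1/2)|x₁(y₂-y₃) + x₂(y₃-y₁) + x₃(y₁-y₂)|
Area = (1/2)|3((-8)-15) + 19(15-15) + 14(15-(-8))|
Area = (1/2)|3*(-23) + 19*0 + 14*23|
Area = (1/2)|(-69) + 0 + 322|
Area = (1/2)*253 = 126.50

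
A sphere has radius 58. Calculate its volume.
Volume = (4/3) * pi * r³
Volume = (4/3) * pi * 58³
Volume = (4/3) * pi * 195112
Volume = 817283.23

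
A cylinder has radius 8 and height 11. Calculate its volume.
Volume = pi * r² * h
Volume = pi * 8² * 11
Volume = pi * 64 * 11
Volume = pi * 704
Volume = 2211.68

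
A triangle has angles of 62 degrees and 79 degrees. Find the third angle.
Sum of angles in a triangle = 180 degrees
Third angle = 180 - 62 - 79
Third angle = 39 degrees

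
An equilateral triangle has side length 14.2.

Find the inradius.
For an equilateral triangle, r = s/(2√3) where s is the side.
r = 14.2/(2√3) = 14.2/3.464102 = 4.099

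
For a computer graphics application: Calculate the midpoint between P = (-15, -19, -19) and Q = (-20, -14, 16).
Midpoint = ((-15-20)/2, (-19-14)/2, (-19+16)/2) = (-17.5, -16.5, -1.5)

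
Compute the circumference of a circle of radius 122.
Circumference = 2 * pi * r
Circumference = 2 * pi * 122
Circumference = 766.55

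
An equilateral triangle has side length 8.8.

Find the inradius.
For an equilateral triangle, r = s/(2√3) where s is the side.
r = 8.8/(2√3) = 8.8/3.464102 = 2.54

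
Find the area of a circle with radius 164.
Area = pi * r²
Area = pi * 164²
Area = pi * 26896
Area = 84496.28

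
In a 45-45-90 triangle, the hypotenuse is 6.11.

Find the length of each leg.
In a 45-45-90 triangle, hypotenuse = leg·√2  →  leg = hypotenuse/√2
leg = 6.11/√2 = 4.32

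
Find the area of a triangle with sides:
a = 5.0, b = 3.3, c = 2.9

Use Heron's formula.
s = (a+b+c)/2 = (5.0+3.3+2.9)/2 = 5.6
A = √(s(s-a)(s-b)(s-c)) = √(5.6·0.6·2.3·2.7)
A = √20.8656 = 4.568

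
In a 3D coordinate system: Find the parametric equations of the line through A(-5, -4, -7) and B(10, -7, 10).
Direction vector d = B - A = (15, -3, 17)
x = -5 + 15t, y = -4 - 3t, z = -7 + 17t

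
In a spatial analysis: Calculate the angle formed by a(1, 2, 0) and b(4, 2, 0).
a·b = 8, |a|² = 5, |b|² = 20
cos θ = 8/√100 ≈ 0.8
θ ≈ 36.87°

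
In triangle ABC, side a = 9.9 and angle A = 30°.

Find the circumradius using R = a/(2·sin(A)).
R = a/(2·sin(A)) = 9.9/(2·sin(30°))
R = 9.9/(2·0.500000) = 9.9/1.000000 = 9.9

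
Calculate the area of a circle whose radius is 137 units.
Area = pi * r²
Area = pi * 137²
Area = pi * 18769
Area = 58964.55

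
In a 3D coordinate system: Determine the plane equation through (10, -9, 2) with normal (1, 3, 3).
d = n·P = (1)(10) + (3)(-9) + (3)(2) = -11
Plane: x + 3y + 3z = -11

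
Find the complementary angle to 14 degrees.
Complementary angles sum to 90 degrees.
Other angle = 90 - 14
Other angle = 76 degrees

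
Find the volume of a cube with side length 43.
Volume = s³
Volume = 43³
Volume = 79507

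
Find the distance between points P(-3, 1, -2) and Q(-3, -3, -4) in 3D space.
d = √[(0)² + (-4)² + (-2)²] = √20 = 4.472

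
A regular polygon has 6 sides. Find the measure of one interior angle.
Interior angle of a regular n-gon = (n-2)*180/n
Interior angle = (6-2)*180/6
Interior angle = 4*180/6
Interior angle = 720/6
Interior angle = 120 degrees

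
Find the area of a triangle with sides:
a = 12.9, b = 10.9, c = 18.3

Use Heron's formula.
s = (a+b+c)/2 = (12.9+10.9+18.3)/2 = 21.05
A = √(s(s-a)(s-b)(s-c)) = √(21.05·8.15·10.15·2.75)
A = √4788.6 = 69.2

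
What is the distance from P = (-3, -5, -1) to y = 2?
d = |0(-3) + 1(-5) + 0(-1) - (2)| / √(0² + 1² + 0²) = 7/√1 = 7.0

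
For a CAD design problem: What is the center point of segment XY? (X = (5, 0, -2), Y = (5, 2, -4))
Midpoint = ((5+5)/2, (0+2)/2, (-2-4)/2) = (5, 1, -3)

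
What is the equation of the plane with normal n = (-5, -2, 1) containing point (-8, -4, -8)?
d = n·P = (-5)(-8) + (-2)(-4) + (1)(-8) = 40
Plane: -5x - 2y + z = 40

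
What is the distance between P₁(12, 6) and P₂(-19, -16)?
Using the distance formula: d = sqrt((x₂-x₁)² + (y₂-y₁)²)
dx = (-19) - 12 = -31
dy = (-16) - 6 = -22
d = sqrt((-31)² + (-22)²) = sqrt(961 + 484) = sqrt(1445) = 38.01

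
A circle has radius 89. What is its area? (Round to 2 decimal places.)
Area = pi * r²
Area = pi * 89²
Area = pi * 7921
Area = 24884.56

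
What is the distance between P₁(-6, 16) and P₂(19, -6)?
Using the distance formula: d = sqrt((x₂-x₁)² + (y₂-y₁)²)
dx = 19 - (-6) = 25
dy = (-6) - 16 = -22
d = sqrt(25² + (-22)²) = sqrt(625 + 484) = sqrt(1109) = 33.30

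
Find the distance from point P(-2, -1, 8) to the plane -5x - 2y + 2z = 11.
d = |(-5)(-2) + (-2)(-1) + 2(8) - (11)| / √((-5)² + (-2)² + 2²) = 17/√33 = 2.959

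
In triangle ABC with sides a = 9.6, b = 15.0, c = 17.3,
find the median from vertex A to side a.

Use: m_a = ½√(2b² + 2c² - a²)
m_a = ½√(2·15.0² + 2·17.3² - 9.6²)
m_a = ½√(450 + 598.58 - 92.16) = ½√956.42 = 15.46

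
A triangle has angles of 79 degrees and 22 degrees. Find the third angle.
Sum of angles in a triangle = 180 degrees
Third angle = 180 - 79 - 22
Third angle = 79 degrees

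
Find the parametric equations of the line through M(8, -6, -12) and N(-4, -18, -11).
Direction vector d = N - M = (-12, -12, 1)
x = 8 - 12t, y = -6 - 12t, z = -12 + t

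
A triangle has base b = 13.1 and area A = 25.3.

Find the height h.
A = ½bh  →  h = 2A/b
h = 2·25.3/13.1 = 3.863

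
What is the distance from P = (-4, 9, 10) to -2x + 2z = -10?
d = |(-2)(-4) + 0(9) + 2(10) - (-10)| / √((-2)² + 0² + 2²) = 38/√8 = 13.44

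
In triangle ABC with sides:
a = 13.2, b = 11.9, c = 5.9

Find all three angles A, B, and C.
By the law of cosines:
cos(A) = (b² + c² - a²)/(2bc) = 0.015525  →  A = 89.11°
cos(B) = (a² + c² - b²)/(2ac) = 0.432974  →  B = 64.34°
cos(C) = (a² + b² - c²)/(2ab) = 0.894576  →  C = 26.55°
Check: A + B + C = 180.0° ✓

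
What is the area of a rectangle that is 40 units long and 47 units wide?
Area = length * width
Area = 40 * 47
Area = 1880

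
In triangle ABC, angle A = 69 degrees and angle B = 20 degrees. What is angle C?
Sum of angles in a triangle = 180 degrees
Third angle = 180 - 69 - 20
Third angle = 91 degrees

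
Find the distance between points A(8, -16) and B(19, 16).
Using the distance formula: d = sqrt((x₂-x₁)² + (y₂-y₁)²)
dx = 19 - 8 = 11
dy = 16 - (-16) = 32
d = sqrt(11² + 32²) = sqrt(121 + 1024) = sqrt(1145) = 33.84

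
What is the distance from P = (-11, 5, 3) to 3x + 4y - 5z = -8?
d = |3(-11) + 4(5) + (-5)(3) - (-8)| / √(3² + 4² + (-5)²) = 20/√50 = 2.828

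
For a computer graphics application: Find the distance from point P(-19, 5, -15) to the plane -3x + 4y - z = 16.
d = |(-3)(-19) + 4(5) + (-1)(-15) - (16)| / √((-3)² + 4² + (-1)²) = 76/√26 = 14.9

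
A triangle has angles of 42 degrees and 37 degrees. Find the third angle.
Sum of angles in a triangle = 180 degrees
Third angle = 180 - 42 - 37
Third angle = 101 degrees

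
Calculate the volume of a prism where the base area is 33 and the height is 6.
Volume = base area * height
Volume = 33 * 6
Volume = 198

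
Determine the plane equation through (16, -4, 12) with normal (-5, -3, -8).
d = n·P = (-5)(16) + (-3)(-4) + (-8)(12) = -164
Plane: -5x - 3y - 8z = -164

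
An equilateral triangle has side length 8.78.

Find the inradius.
For an equilateral triangle, r = s/(2√3) where s is the side.
r = 8.78/(2√3) = 8.78/3.464102 = 2.535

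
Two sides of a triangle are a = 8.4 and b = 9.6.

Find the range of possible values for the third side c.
By the triangle inequality: |a - b| < c < a + b
|8.4 - 9.6| < c < 8.4 + 9.6
1.2 < c < 18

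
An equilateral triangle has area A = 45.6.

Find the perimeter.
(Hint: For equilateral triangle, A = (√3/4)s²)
A = (√3/4)s²  →  s² = 4A/√3 = 4·45.6/√3 = 105.309
s = 10.262
Perimeter = 3s = 30.79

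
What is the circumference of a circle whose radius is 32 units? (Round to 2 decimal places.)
Circumference = 2 * pi * r
Circumference = 2 * pi * 32
Circumference = 201.06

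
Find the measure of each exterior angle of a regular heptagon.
Exterior angle of a regular n-gon = 360/n
Exterior angle = 360/7
Exterior angle = 51.43 degrees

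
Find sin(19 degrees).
sin(19 degrees) = 0.3256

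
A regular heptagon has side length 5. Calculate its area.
For a regular 7-gon with side length s = 5:
Apothem a = s / (2*tan(pi/7)) = 5 / (2*tan(pi/7)) ≈ 5.1913
Perimeter P = 7 * 5 = 35
Area = (1/2) * P * a = (1/2) * 35 * 5.1913 = 90.85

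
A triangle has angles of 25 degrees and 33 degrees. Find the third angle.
Sum of angles in a triangle = 180 degrees
Third angle = 180 - 25 - 33
Third angle = 122 degrees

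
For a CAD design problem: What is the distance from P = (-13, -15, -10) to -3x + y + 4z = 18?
d = |(-3)(-13) + 1(-15) + 4(-10) - (18)| / √((-3)² + 1² + 4²) = 34/√26 = 6.668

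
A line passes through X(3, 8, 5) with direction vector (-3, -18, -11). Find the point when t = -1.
P(-1) = (3 + (-3)(-1), 8 + (-18)(-1), 5 + (-11)(-1)) = (6, 26, 16)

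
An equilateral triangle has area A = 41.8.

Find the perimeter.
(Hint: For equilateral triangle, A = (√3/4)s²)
A = (√3/4)s²  →  s² = 4A/√3 = 4·41.8/√3 = 96.533
s = 9.82512
Perimeter = 3s = 29.48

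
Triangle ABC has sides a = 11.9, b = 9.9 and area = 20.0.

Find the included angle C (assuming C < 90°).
Area = ½ab·sin(C)  →  sin(C) = 2·Area/(ab)
sin(C) = 2·20.0/(11.9·9.9) = 0.339530
C = arcsin(0.339530) = 19.85°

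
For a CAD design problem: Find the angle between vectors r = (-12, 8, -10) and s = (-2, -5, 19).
r·s = -206, |r|² = 308, |s|² = 390
cos θ = -206/√120120 ≈ -0.5944
θ ≈ 126.5°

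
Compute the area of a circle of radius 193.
Area = pi * r²
Area = pi * 193²
Area = pi * 37249
Area = 117021.18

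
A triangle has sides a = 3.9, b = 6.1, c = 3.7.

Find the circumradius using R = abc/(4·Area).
s = (a+b+c)/2 = 6.85
Area = √(s(s-a)(s-b)(s-c)) = √(6.85·2.95·0.75·3.15) = 6.90943
R = abc/(4·Area) = (3.9·6.1·3.7)/(4·6.90943) = 88.023/27.63772 = 3.185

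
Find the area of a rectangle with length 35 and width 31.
Area = length * width
Area = 35 * 31
Area = 1085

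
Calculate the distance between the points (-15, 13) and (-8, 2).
Using the distance formula: d = sqrt((x₂-x₁)² + (y₂-y₁)²)
dx = (-8) - (-15) = 7
dy = 2 - 13 = -11
d = sqrt(7² + (-11)²) = sqrt(49 + 121) = sqrt(170) = 13.04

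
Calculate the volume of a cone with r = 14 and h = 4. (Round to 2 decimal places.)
Volume = (1/3) * pi * r² * h
Volume = (1/3) * pi * 14² * 4
Volume = (1/3) * pi * 196 * 4
Volume = (1/3) * pi * 784
Volume = 821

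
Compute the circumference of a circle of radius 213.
Circumference = 2 * pi * r
Circumference = 2 * pi * 213
Circumference = 1338.32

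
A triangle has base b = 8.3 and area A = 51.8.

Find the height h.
A = ½bh  →  h = 2A/b
h = 2·51.8/8.3 = 12.48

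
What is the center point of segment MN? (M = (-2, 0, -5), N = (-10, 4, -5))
Midpoint = ((-2-10)/2, (0+4)/2, (-5-5)/2) = (-6, 2, -5)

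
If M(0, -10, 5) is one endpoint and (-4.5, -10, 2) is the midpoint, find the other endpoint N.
N = (2×(-4.5) - 0, 2×(-10) - (-10), 2×2 - 5) = (-9, -10, -1)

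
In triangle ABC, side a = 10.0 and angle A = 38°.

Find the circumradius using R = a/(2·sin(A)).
R = a/(2·sin(A)) = 10.0/(2·sin(38°))
R = 10.0/(2·0.615661) = 10.0/1.231323 = 8.121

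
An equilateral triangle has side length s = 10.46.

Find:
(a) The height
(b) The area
(a) Height h = s·√3/2 = 10.46·√3/2 = 9.059
(b) Area = (√3/4)·s² = (√3/4)·10.46² = (√3/4)·109.412 = 47.38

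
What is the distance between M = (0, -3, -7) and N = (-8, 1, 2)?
d = √[(-8)² + (4)² + (9)²] = √161 = 12.69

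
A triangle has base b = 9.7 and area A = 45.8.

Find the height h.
A = ½bh  →  h = 2A/b
h = 2·45.8/9.7 = 9.443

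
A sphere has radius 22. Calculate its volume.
Volume = (4/3) * pi * r³
Volume = (4/3) * pi * 22³
Volume = (4/3) * pi * 10648
Volume = 44602.24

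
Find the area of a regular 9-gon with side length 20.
For a regular 9-gon with side length s = 20:
Apothem a = s / (2*tan(pi/9)) = 20 / (2*tan(pi/9)) ≈ 27.4748
Perimeter P = 9 * 20 = 180
Area = (1/2) * P * a = (1/2) * 180 * 27.4748 = 2472.73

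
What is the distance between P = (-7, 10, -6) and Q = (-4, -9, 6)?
d = √[(3)² + (-19)² + (12)²] = √514 = 22.67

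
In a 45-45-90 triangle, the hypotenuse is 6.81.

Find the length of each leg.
In a 45-45-90 triangle, hypotenuse = leg·√2  →  leg = hypotenuse/√2
leg = 6.81/√2 = 4.815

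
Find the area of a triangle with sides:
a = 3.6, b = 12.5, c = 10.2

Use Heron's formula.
s = (a+b+c)/2 = (3.6+12.5+10.2)/2 = 13.15
A = √(s(s-a)(s-b)(s-c)) = √(13.15·9.55·0.65·2.95)
A = √240.804 = 15.52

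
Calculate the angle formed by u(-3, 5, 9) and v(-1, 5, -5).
u·v = -17, |u|² = 115, |v|² = 51
cos θ = -17/√5865 ≈ -0.222
θ ≈ 102.8°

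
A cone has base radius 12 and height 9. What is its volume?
Volume = (1/3) * pi * r² * h
Volume = (1/3) * pi * 12² * 9
Volume = (1/3) * pi * 144 * 9
Volume = (1/3) * pi * 1296
Volume = 1357.17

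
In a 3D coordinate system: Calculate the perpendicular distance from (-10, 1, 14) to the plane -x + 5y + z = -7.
d = |(-1)(-10) + 5(1) + 1(14) - (-7)| / √((-1)² + 5² + 1²) = 36/√27 = 6.928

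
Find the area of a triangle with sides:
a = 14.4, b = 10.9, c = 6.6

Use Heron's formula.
s = (a+b+c)/2 = (14.4+10.9+6.6)/2 = 15.95
A = √(s(s-a)(s-b)(s-c)) = √(15.95·1.55·5.05·9.35)
A = √1167.33 = 34.17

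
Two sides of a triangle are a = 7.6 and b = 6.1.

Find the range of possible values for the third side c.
By the triangle inequality: |a - b| < c < a + b
|7.6 - 6.1| < c < 7.6 + 6.1
1.5 < c < 13.7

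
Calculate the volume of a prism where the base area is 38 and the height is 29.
Volume = base area * height
Volume = 38 * 29
Volume = 1102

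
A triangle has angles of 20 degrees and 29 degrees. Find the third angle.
Sum of angles in a triangle = 180 degrees
Third angle = 180 - 20 - 29
Third angle = 131 degrees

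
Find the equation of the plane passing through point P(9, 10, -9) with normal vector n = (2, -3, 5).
d = n·P = (2)(9) + (-3)(10) + (5)(-9) = -57
Plane: 2x - 3y + 5z = -57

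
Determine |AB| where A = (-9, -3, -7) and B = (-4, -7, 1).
d = √[(5)² + (-4)² + (8)²] = √105 = 10.25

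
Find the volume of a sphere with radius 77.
Volume = (4/3) * pi * r³
Volume = (4/3) * pi * 77³
Volume = (4/3) * pi * 456533
Volume = 1912320.96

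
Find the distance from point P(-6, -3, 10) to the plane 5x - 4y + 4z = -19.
d = |5(-6) + (-4)(-3) + 4(10) - (-19)| / √(5² + (-4)² + 4²) = 41/√57 = 5.431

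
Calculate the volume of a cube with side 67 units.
Volume = s³
Volume = 67³
Volume = 300763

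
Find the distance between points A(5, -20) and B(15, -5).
Using the distance formula: d = sqrt((x₂-x₁)² + (y₂-y₁)²)
dx = 15 - 5 = 10
dy = (-5) - (-20) = 15
d = sqrt(10² + 15²) = sqrt(100 + 225) = sqrt(325) = 18.03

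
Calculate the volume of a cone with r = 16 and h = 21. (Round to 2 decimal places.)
Volume = (1/3) * pi * r² * h
Volume = (1/3) * pi * 16² * 21
Volume = (1/3) * pi * 256 * 21
Volume = (1/3) * pi * 5376
Volume = 5629.73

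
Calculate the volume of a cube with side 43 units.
Volume = s³
Volume = 43³
Volume = 79507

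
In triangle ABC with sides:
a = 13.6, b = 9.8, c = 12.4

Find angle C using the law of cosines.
cos(C) = (a² + b² - c²)/(2ab)
cos(C) = (13.6² + 9.8² - 12.4²)/(2·13.6·9.8) = 127.24/266.56 = 0.477341
C = arccos(0.477341) = 61.49°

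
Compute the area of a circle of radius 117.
Area = pi * r²
Area = pi * 117²
Area = pi * 13689
Area = 43005.26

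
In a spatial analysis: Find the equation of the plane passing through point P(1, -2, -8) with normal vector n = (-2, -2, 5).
d = n·P = (-2)(1) + (-2)(-2) + (5)(-8) = -38
Plane: -2x - 2y + 5z = -38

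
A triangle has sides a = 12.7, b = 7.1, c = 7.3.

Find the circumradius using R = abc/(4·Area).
s = (a+b+c)/2 = 13.55
Area = √(s(s-a)(s-b)(s-c)) = √(13.55·0.85·6.45·6.25) = 21.5476
R = abc/(4·Area) = (12.7·7.1·7.3)/(4·21.5476) = 658.241/86.1904 = 7.637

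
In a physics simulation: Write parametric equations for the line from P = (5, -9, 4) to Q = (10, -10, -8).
Direction vector d = Q - P = (5, -1, -12)
x = 5 + 5t, y = -9 - t, z = 4 - 12t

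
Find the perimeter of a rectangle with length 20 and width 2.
Perimeter = 2 * (length + width)
Perimeter = 2 * (20 + 2)
Perimeter = 2 * 22
Perimeter = 44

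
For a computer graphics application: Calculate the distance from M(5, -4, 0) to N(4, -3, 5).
d = √[(-1)² + (1)² + (5)²] = √27 = 5.196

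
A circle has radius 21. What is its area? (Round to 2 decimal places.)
Area = pi * r²
Area = pi * 21²
Area = pi * 441
Area = 1385.44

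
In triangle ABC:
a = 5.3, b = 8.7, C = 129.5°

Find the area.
Using A = ½ab·sin(C):
A = ½·5.3·8.7·sin(129.5°) = ½·46.11·0.771625 = 17.79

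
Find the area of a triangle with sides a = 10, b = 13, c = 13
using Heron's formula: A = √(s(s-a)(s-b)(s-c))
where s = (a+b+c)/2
s = (10+13+13)/2 = 18
A = √(18·8·5·5) = √3600 = 60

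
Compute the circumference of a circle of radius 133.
Circumference = 2 * pi * r
Circumference = 2 * pi * 133
Circumference = 835.66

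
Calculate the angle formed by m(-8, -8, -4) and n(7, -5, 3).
m·n = -28, |m|² = 144, |n|² = 83
cos θ = -28/√11952 ≈ -0.2561
θ ≈ 104.8°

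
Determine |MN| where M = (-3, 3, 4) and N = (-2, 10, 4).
d = √[(1)² + (7)² + (0)²] = √50 = 7.071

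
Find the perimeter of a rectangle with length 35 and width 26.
Perimeter = 2 * (length + width)
Perimeter = 2 * (35 + 26)
Perimeter = 2 * 61
Perimeter = 122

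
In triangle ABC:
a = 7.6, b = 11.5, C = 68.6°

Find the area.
Using A = ½ab·sin(C):
A = ½·7.6·11.5·sin(68.6°) = ½·87.4·0.931056 = 40.69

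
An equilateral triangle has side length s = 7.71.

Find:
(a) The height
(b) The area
(a) Height h = s·√3/2 = 7.71·√3/2 = 6.677
(b) Area = (√3/4)·s² = (√3/4)·7.71² = (√3/4)·59.4441 = 25.74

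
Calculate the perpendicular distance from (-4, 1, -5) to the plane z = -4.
d = |0(-4) + 0(1) + 1(-5) - (-4)| / √(0² + 0² + 1²) = 1/√1 = 1.0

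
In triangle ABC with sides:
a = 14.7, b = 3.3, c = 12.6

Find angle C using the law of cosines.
cos(C) = (a² + b² - c²)/(2ab)
cos(C) = (14.7² + 3.3² - 12.6²)/(2·14.7·3.3) = 68.22/97.02 = 0.703154
C = arccos(0.703154) = 45.32°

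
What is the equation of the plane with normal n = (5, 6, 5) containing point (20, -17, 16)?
d = n·P = (5)(20) + (6)(-17) + (5)(16) = 78
Plane: 5x + 6y + 5z = 78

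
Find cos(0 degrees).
cos(0 degrees) = 1
Decimal approximation: 1.0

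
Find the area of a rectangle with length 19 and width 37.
Area = length * width
Area = 19 * 37
Area = 703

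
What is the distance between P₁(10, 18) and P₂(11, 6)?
Using the distance formula: d = sqrt((x₂-x₁)² + (y₂-y₁)²)
dx = 11 - 10 = 1
dy = 6 - 18 = -12
d = sqrt(1² + (-12)²) = sqrt(1 + 144) = sqrt(145) = 12.04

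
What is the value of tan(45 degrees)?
tan(45 degrees) = 1
Decimal approximation: 1.0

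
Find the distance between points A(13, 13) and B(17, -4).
Using the distance formula: d = sqrt((x₂-x₁)² + (y₂-y₁)²)
dx = 17 - 13 = 4
dy = (-4) - 13 = -17
d = sqrt(4² + (-17)²) = sqrt(16 + 289) = sqrt(305) = 17.46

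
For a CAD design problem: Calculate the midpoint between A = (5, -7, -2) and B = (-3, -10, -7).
Midpoint = ((5-3)/2, (-7-10)/2, (-2-7)/2) = (1, -8.5, -4.5)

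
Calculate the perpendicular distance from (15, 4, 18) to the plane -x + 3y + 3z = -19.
d = |(-1)(15) + 3(4) + 3(18) - (-19)| / √((-1)² + 3² + 3²) = 70/√19 = 16.06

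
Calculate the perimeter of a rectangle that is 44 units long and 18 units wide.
Perimeter = 2 * (length + width)
Perimeter = 2 * (44 + 18)
Perimeter = 2 * 62
Perimeter = 124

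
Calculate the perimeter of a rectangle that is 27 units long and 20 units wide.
Perimeter = 2 * (length + width)
Perimeter = 2 * (27 + 20)
Perimeter = 2 * 47
Perimeter = 94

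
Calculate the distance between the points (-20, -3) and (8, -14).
Using the distance formula: d = sqrt((x₂-x₁)² + (y₂-y₁)²)
dx = 8 - (-20) = 28
dy = (-14) - (-3) = -11
d = sqrt(28² + (-11)²) = sqrt(784 + 121) = sqrt(905) = 30.08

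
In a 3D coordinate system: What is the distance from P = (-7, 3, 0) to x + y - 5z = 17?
d = |1(-7) + 1(3) + (-5)(0) - (17)| / √(1² + 1² + (-5)²) = 21/√27 = 4.041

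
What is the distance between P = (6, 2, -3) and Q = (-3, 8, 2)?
d = √[(-9)² + (6)² + (5)²] = √142 = 11.92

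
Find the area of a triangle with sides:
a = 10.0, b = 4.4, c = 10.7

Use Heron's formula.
s = (a+b+c)/2 = (10.0+4.4+10.7)/2 = 12.55
A = √(s(s-a)(s-b)(s-c)) = √(12.55·2.55·8.15·1.85)
A = √482.518 = 21.97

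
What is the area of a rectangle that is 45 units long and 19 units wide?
Area = length * width
Area = 45 * 19
Area = 855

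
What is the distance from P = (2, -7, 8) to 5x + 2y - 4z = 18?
d = |5(2) + 2(-7) + (-4)(8) - (18)| / √(5² + 2² + (-4)²) = 54/√45 = 8.05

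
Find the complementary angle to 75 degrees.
Complementary angles sum to 90 degrees.
Other angle = 90 - 75
Other angle = 15 degrees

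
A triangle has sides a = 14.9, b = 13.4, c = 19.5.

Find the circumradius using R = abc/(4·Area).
s = (a+b+c)/2 = 23.9
Area = √(s(s-a)(s-b)(s-c)) = √(23.9·9·10.5·4.4) = 99.6876
R = abc/(4·Area) = (14.9·13.4·19.5)/(4·99.6876) = 3893.37/398.7504 = 9.764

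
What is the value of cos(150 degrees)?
cos(150 degrees) = -0.866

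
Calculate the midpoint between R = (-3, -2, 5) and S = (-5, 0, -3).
Midpoint = ((-3-5)/2, (-2+0)/2, (5-3)/2) = (-4, -1, 1)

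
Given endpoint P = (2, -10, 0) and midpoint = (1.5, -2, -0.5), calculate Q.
Q = (2×1.5 - 2, 2×(-2) - (-10), 2×(-0.5) - 0) = (1, 6, -1)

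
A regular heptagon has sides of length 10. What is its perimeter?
Perimeter = number of sides * side length
Perimeter = 7 * 10
Perimeter = 70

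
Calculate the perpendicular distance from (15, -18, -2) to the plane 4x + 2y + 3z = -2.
d = |4(15) + 2(-18) + 3(-2) - (-2)| / √(4² + 2² + 3²) = 20/√29 = 3.714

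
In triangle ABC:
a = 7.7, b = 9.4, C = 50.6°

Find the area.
Using A = ½ab·sin(C):
A = ½·7.7·9.4·sin(50.6°) = ½·72.38·0.772734 = 27.97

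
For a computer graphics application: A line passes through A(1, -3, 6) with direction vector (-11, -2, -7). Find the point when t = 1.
P(1) = (1 + (-11)(1), -3 + (-2)(1), 6 + (-7)(1)) = (-10, -5, -1)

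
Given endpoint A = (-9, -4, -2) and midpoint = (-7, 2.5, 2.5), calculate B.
B = (2×(-7) - (-9), 2×2.5 - (-4), 2×2.5 - (-2)) = (-5, 9, 7)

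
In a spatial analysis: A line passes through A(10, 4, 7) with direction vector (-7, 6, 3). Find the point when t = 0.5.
P(0.5) = (10 + (-7)(0.5), 4 + 6(0.5), 7 + 3(0.5)) = (6.5, 7, 8.5)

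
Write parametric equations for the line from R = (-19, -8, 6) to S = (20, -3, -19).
Direction vector d = S - R = (39, 5, -25)
x = -19 + 39t, y = -8 + 5t, z = 6 - 25t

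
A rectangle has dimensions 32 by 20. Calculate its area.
Area = length * width
Area = 32 * 20
Area = 640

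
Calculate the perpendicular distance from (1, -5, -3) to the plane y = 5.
d = |0(1) + 1(-5) + 0(-3) - (5)| / √(0² + 1² + 0²) = 10/√1 = 10.0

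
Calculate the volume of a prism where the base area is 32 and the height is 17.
Volume = base area * height
Volume = 32 * 17
Volume = 544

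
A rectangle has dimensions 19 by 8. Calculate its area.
Area = length * width
Area = 19 * 8
Area = 152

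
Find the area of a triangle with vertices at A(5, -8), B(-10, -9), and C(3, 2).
Using the coordinate formula: Area = (1/2)|x₁(y₂-y₃) + x₂(y₃-y₁) + x₃(y₁-y₂)|
Area = (1/2)|5((-9)-2) + (-10)(2-(-8)) + 3((-8)-(-9))|
Area = (1/2)|5*(-11) + (-10)*10 + 3*1|
Area = (1/2)|(-55) + (-100) + 3|
Area = (1/2)*152 = 76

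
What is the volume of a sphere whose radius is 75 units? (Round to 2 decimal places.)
Volume = (4/3) * pi * r³
Volume = (4/3) * pi * 75³
Volume = (4/3) * pi * 421875
Volume = 1767145.87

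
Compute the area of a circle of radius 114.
Area = pi * r²
Area = pi * 114²
Area = pi * 12996
Area = 40828.14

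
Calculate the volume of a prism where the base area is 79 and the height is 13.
Volume = base area * height
Volume = 79 * 13
Volume = 1027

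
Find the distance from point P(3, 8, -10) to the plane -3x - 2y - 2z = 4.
d = |(-3)(3) + (-2)(8) + (-2)(-10) - (4)| / √((-3)² + (-2)² + (-2)²) = 9/√17 = 2.183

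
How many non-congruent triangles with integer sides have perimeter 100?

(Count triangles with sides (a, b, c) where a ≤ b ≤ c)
With a ≤ b ≤ c and a + b + c = 100, the triangle inequality a + b > c gives c < 100/2, so c ≤ 49.
Iterate a from 1 to ⌊p/3⌋ = 33; for each a, b ranges from a to ⌊(p−a)/2⌋ with c = p − a − b, keeping only c ≥ b.
Triples: (2, 49, 49), (3, 48, 49), (4, 47, 49), …
Count = 208 triangles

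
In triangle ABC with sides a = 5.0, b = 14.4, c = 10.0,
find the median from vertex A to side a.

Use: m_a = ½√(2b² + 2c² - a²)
m_a = ½√(2·14.4² + 2·10.0² - 5.0²)
m_a = ½√(414.72 + 200 - 25) = ½√589.72 = 12.14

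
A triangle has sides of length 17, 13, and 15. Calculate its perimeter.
Perimeter = sum of all sides
Perimeter = 17 + 13 + 15
Perimeter = 45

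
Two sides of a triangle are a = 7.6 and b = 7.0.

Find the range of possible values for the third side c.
By the triangle inequality: |a - b| < c < a + b
|7.6 - 7.0| < c < 7.6 + 7.0
0.6 < c < 14.6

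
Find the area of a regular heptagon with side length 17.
For a regular 7-gon with side length s = 17:
Apothem a = s / (2*tan(pi/7)) = 17 / (2*tan(pi/7)) ≈ 17.6504
Perimeter P = 7 * 17 = 119
Area = (1/2) * P * a = (1/2) * 119 * 17.6504 = 1050.20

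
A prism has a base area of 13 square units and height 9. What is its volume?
Volume = base area * height
Volume = 13 * 9
Volume = 117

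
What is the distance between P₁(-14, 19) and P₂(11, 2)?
Using the distance formula: d = sqrt((x₂-x₁)² + (y₂-y₁)²)
dx = 11 - (-14) = 25
dy = 2 - 19 = -17
d = sqrt(25² + (-17)²) = sqrt(625 + 289) = sqrt(914) = 30.23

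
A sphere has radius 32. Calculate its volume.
Volume = (4/3) * pi * r³
Volume = (4/3) * pi * 32³
Volume = (4/3) * pi * 32768
Volume = 137258.28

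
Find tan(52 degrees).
tan(52 degrees) = 1.2799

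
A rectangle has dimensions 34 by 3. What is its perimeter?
Perimeter = 2 * (length + width)
Perimeter = 2 * (34 + 3)
Perimeter = 2 * 37
Perimeter = 74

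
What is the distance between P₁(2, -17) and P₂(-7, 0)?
Using the distance formula: d = sqrt((x₂-x₁)² + (y₂-y₁)²)
dx = (-7) - 2 = -9
dy = 0 - (-17) = 17
d = sqrt((-9)² + 17²) = sqrt(81 + 289) = sqrt(370) = 19.24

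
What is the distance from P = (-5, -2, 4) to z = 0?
d = |0(-5) + 0(-2) + 1(4) - (0)| / √(0² + 0² + 1²) = 4/√1 = 4.0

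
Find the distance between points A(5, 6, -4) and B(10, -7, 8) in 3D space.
d = √[(5)² + (-13)² + (12)²] = √338 = 18.38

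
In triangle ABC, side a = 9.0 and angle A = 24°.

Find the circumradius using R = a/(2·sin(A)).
R = a/(2·sin(A)) = 9.0/(2·sin(24°))
R = 9.0/(2·0.406737) = 9.0/0.813473 = 11.06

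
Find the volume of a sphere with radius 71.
Volume = (4/3) * pi * r³
Volume = (4/3) * pi * 71³
Volume = (4/3) * pi * 357911
Volume = 1499214.09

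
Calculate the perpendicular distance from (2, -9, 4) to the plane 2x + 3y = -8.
d = |2(2) + 3(-9) + 0(4) - (-8)| / √(2² + 3² + 0²) = 15/√13 = 4.16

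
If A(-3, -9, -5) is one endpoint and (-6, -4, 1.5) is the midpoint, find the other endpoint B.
B = (2×(-6) - (-3), 2×(-4) - (-9), 2×1.5 - (-5)) = (-9, 1, 8)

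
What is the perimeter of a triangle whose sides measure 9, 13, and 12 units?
Perimeter = sum of all sides
Perimeter = 9 + 13 + 12
Perimeter = 34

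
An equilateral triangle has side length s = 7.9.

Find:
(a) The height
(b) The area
(a) Height h = s·√3/2 = 7.9·√3/2 = 6.842
(b) Area = (√3/4)·s² = (√3/4)·7.9² = (√3/4)·62.41 = 27.02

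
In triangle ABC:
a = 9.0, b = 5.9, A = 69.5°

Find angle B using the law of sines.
sin(B)/b = sin(A)/a
sin(B) = b·sin(A)/a = 5.9·sin(69.5°)/9.0 = 0.614041
B = arcsin(0.614041) = 37.88°  (b ≤ a, so B ≤ A and the acute solution is unique)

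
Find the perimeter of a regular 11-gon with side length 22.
Perimeter = number of sides * side length
Perimeter = 11 * 22
Perimeter = 242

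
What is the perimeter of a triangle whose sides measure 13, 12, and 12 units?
Perimeter = sum of all sides
Perimeter = 13 + 12 + 12
Perimeter = 37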